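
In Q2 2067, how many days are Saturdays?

13

1 April 2067 is a Friday.
From 1 April 2067 to 30 June 2067 is 91 days inclusive.
91 = 7 × 13, so the span is exactly 13 full weeks.
Each full week contributes one Saturday: 13 so far.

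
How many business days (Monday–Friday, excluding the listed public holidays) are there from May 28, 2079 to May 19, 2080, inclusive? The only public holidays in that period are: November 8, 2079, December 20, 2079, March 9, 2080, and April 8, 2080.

May 28, 2079 is a Sunday.
That's 358 days from start to end, counting both.
358 = 7 × 51 + 1, so there are 51 full weeks plus 1 extra day.
Each full week contributes 5 weekdays (Mon–Fri): 51 × 5 = 255.
The 1 extra day is Sunday — none qualify.
Total: 255 + 0 = 255.
Holidays: November 8, 2079 (Wed); December 20, 2079 (Wed); March 9, 2080 (Sat); April 8, 2080 (Mon).
3 of the 4 holidays fall on weekdays; the rest are weekends and were already excluded.
Business days: 255 − 3 = 252.

252 business days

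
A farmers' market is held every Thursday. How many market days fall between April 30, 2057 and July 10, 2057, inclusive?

April 30, 2057 is a Monday.
The range spans 72 days (inclusive of both endpoints).
72 = 7 × 10 + 2, so there are 10 full weeks plus 2 extra days.
Each full week contributes one Thursday: 10 so far.
The 2 extra days are Mon, Tue — none qualify.
Total: 10 + 0 = 10.

10 Thursdays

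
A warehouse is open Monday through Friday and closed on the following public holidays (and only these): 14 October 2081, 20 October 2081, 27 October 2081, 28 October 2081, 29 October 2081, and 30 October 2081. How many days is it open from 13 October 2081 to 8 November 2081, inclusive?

14

13 October 2081 is a Monday.
That's 27 days from start to end, counting both.
27 = 7 × 3 + 6, so there are 3 full weeks plus 6 extra days.
Each full week contributes 5 weekdays (Mon–Fri): 3 × 5 = 15.
The 6 extra days are Monday, Tuesday, Wednesday, Thursday, Friday, Saturday — 5 of them qualify.
Total: 15 + 5 = 20.
Holidays: 14 October 2081 (Tue); 20 October 2081 (Mon); 27 October 2081 (Mon); 28 October 2081 (Tue); 29 October 2081 (Wed); 30 October 2081 (Thu).
All 6 holidays fall on weekdays, so subtract 6.
Business days: 20 − 6 = 14.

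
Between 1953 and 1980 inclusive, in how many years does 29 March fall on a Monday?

4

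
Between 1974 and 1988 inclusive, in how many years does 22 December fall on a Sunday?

Day of week of December 22 in each year:
1974: Sun ✓, 1975: Mon, 1976: Wed, 1977: Thu, 1978: Fri, 1979: Sat, 1980: Mon, 1981: Tue, 1982: Wed, 1983: Thu, 1984: Sat, 1985: Sun ✓, 1986: Mon, 1987: Tue, 1988: Thu
Sundays: 1974, 1985.

2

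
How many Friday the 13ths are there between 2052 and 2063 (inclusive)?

Friday-the-13ths by year:
2052: Sep, Dec
2053: Jun
2054: Feb, Mar, Nov
2055: Aug
2056: Oct
2057: Apr, Jul
2058: Sep, Dec
2059: Jun
2060: Feb, Aug
2061: May
2062: Jan, Oct
2063: Apr, Jul

20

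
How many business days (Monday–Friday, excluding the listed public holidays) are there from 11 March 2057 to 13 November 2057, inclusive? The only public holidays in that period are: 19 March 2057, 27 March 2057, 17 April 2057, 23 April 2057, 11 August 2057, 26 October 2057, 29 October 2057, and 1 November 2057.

170 business days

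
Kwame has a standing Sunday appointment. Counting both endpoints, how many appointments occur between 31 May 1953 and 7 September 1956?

171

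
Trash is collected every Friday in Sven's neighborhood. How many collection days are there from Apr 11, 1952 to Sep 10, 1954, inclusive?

127 Fridays

Apr 11, 1952 is a Friday.
That's 883 days from start to end, counting both.
883 = 7 × 126 + 1, so there are 126 full weeks plus 1 extra day.
Each full week contributes one Friday: 126 so far.
The 1 extra day is Fri — 1 of them qualifies.
Total: 126 + 1 = 127.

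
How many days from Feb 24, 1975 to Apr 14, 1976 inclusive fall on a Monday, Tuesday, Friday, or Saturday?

Feb 24, 1975 is a Monday.
The range spans 416 days (inclusive of both endpoints).
416 = 7 × 59 + 3, so there are 59 full weeks plus 3 extra days.
Each full week contributes 4 days from the set (Mon, Tue, Fri, Sat): 59 × 4 = 236.
The 3 extra days are Mon, Tue, Wed — 2 of them qualify.
Total: 236 + 2 = 238.

238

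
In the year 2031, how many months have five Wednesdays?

A month has five Wednesdays exactly when Wednesday falls within its first (length − 28) days.
Jan: 31 days, starts Wed → 5 of Wed, Thu, Fri ✓
Feb: 28 days, starts Sat → 5 of (none)
Mar: 31 days, starts Sat → 5 of Sat, Sun, Mon
Apr: 30 days, starts Tue → 5 of Tue, Wed ✓
May: 31 days, starts Thu → 5 of Thu, Fri, Sat
Jun: 30 days, starts Sun → 5 of Sun, Mon
Jul: 31 days, starts Tue → 5 of Tue, Wed, Thu ✓
Aug: 31 days, starts Fri → 5 of Fri, Sat, Sun
Sep: 30 days, starts Mon → 5 of Mon, Tue
Oct: 31 days, starts Wed → 5 of Wed, Thu, Fri ✓
Nov: 30 days, starts Sat → 5 of Sat, Sun
Dec: 31 days, starts Mon → 5 of Mon, Tue, Wed ✓
Months with five Wednesdays: Jan, Apr, Jul, Oct, Dec.

5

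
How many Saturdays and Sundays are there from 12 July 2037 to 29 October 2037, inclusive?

12 July 2037 is a Sunday.
That's 110 days from start to end, counting both.
110 = 7 × 15 + 5, so there are 15 full weeks plus 5 extra days.
Each full week contributes 2 weekend days (Sat, Sun): 15 × 2 = 30.
The 5 extra days are Sun, Mon, Tue, Wed, Thu — 1 of them qualifies.
Total: 30 + 1 = 31.

31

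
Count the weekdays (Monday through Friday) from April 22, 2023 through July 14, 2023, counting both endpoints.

60

April 22, 2023 is a Saturday.
That's 84 days from start to end, counting both.
84 = 7 × 12, so the span is exactly 12 full weeks.
Each full week contributes 5 weekdays (Mon–Fri): 12 × 5 = 60.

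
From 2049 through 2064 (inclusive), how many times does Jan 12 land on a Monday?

2

Day of week of January 12 in each year:
2049: Tue, 2050: Wed, 2051: Thu, 2052: Fri, 2053: Sun, 2054: Mon ✓, 2055: Tue, 2056: Wed, 2057: Fri, 2058: Sat, 2059: Sun, 2060: Mon ✓, 2061: Wed, 2062: Thu, 2063: Fri, 2064: Sat
Mondays: 2054, 2060.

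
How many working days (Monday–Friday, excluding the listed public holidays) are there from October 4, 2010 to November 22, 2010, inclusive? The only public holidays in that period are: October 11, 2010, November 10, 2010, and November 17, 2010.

33 working days

October 4, 2010 is a Monday.
The range spans 50 days (inclusive of both endpoints).
50 = 7 × 7 + 1, so there are 7 full weeks plus 1 extra day.
Each full week contributes 5 weekdays (Mon–Fri): 7 × 5 = 35.
The 1 extra day is Monday — 1 of them qualifies.
Total: 35 + 1 = 36.
Holidays: October 11, 2010 (Mon); November 10, 2010 (Wed); November 17, 2010 (Wed).
All 3 holidays fall on weekdays, so subtract 3.
Business days: 36 − 3 = 33.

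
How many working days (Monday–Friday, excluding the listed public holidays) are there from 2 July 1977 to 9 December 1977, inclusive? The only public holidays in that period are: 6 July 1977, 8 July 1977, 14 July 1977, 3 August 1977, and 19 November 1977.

111 working days

2 July 1977 is a Saturday.
That's 161 days from start to end, counting both.
161 = 7 × 23, so the span is exactly 23 full weeks.
Each full week contributes 5 weekdays (Mon–Fri): 23 × 5 = 115.
Holidays: 6 July 1977 (Wed); 8 July 1977 (Fri); 14 July 1977 (Thu); 3 August 1977 (Wed); 19 November 1977 (Sat).
4 of the 5 holidays fall on weekdays; the rest are weekends and were already excluded.
Business days: 115 − 4 = 111.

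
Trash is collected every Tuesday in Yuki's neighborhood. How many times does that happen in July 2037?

July 1, 2037 is a Wednesday.
That's 31 days from start to end, counting both.
31 = 7 × 4 + 3, so there are 4 full weeks plus 3 extra days.
Each full week contributes one Tuesday: 4 so far.
The 3 extra days are Wed, Thu, Fri — none qualify.
Total: 4 + 0 = 4.

4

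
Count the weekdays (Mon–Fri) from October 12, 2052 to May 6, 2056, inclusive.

930 weekdays

October 12, 2052 is a Saturday.
From October 12, 2052 to May 6, 2056 is 1303 days inclusive.
1303 = 7 × 186 + 1, so there are 186 full weeks plus 1 extra day.
Each full week contributes 5 weekdays (Mon–Fri): 186 × 5 = 930.
The 1 extra day is Sat — none qualify.
Total: 930 + 0 = 930.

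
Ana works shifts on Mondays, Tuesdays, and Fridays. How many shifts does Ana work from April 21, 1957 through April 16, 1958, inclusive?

155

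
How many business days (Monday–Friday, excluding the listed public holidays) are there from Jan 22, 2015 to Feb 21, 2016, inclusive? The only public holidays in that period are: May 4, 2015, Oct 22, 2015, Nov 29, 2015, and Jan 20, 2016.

279 business days

Jan 22, 2015 is a Thursday.
From Jan 22, 2015 to Feb 21, 2016 is 396 days inclusive.
396 = 7 × 56 + 4, so there are 56 full weeks plus 4 extra days.
Each full week contributes 5 weekdays (Mon–Fri): 56 × 5 = 280.
The 4 extra days are Thursday, Friday, Saturday, Sunday — 2 of them qualify.
Total: 280 + 2 = 282.
Holidays: May 4, 2015 (Mon); Oct 22, 2015 (Thu); Nov 29, 2015 (Sun); Jan 20, 2016 (Wed).
3 of the 4 holidays fall on weekdays; the rest are weekends and were already excluded.
Business days: 282 − 3 = 279.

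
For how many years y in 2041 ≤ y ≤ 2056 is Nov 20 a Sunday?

2

Day of week of November 20 in each year:
2041: Wed, 2042: Thu, 2043: Fri, 2044: Sun ✓, 2045: Mon, 2046: Tue, 2047: Wed, 2048: Fri, 2049: Sat, 2050: Sun ✓, 2051: Mon, 2052: Wed, 2053: Thu, 2054: Fri, 2055: Sat, 2056: Mon
Sundays: 2044, 2050.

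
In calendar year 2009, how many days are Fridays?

2009-01-01 is a Thursday.
That's 365 days from start to end, counting both.
365 = 7 × 52 + 1, so there are 52 full weeks plus 1 extra day.
Each full week contributes one Friday: 52 so far.
The 1 extra day is Thu — none qualify.
Total: 52 + 0 = 52.

52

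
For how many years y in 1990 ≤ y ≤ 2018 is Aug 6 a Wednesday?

Day of week of August 6 in each year:
1990: Mon, 1991: Tue, 1992: Thu, 1993: Fri, 1994: Sat, 1995: Sun, 1996: Tue, 1997: Wed ✓, 1998: Thu, 1999: Fri, 2000: Sun, 2001: Mon, 2002: Tue, 2003: Wed ✓, 2004: Fri, 2005: Sat, 2006: Sun, 2007: Mon, 2008: Wed ✓, 2009: Thu, 2010: Fri, 2011: Sat, 2012: Mon, 2013: Tue, 2014: Wed ✓, 2015: Thu, 2016: Sat, 2017: Sun, 2018: Mon
Wednesdays: 1997, 2003, 2008, 2014.

4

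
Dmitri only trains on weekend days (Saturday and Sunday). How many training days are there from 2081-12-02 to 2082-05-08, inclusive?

44

2081-12-02 is a Tuesday.
From 2081-12-02 to 2082-05-08 is 158 days inclusive.
158 = 7 × 22 + 4, so there are 22 full weeks plus 4 extra days.
Each full week contributes 2 weekend days (Sat, Sun): 22 × 2 = 44.
The 4 extra days are Tuesday, Wednesday, Thursday, Friday — none qualify.
Total: 44 + 0 = 44.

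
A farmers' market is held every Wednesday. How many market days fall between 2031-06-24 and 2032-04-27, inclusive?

44 Wednesdays

2031-06-24 is a Tuesday.
From 2031-06-24 to 2032-04-27 is 309 days inclusive.
309 = 7 × 44 + 1, so there are 44 full weeks plus 1 extra day.
Each full week contributes one Wednesday: 44 so far.
The 1 extra day is Tue — none qualify.
Total: 44 + 0 = 44.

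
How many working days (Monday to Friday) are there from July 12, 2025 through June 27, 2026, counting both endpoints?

July 12, 2025 is a Saturday.
The range spans 351 days (inclusive of both endpoints).
351 = 7 × 50 + 1, so there are 50 full weeks plus 1 extra day.
Each full week contributes 5 weekdays (Mon–Fri): 50 × 5 = 250.
The 1 extra day is Sat — none qualify.
Total: 250 + 0 = 250.

250 weekdays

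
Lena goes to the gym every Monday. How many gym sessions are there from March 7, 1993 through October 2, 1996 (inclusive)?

March 7, 1993 is a Sunday.
That's 1306 days from start to end, counting both.
1306 = 7 × 186 + 4, so there are 186 full weeks plus 4 extra days.
Each full week contributes one Monday: 186 so far.
The 4 extra days are Sun, Mon, Tue, Wed — 1 of them qualifies.
Total: 186 + 1 = 187.

187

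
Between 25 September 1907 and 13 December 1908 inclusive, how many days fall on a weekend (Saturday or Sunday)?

128

25 September 1907 is a Wednesday.
The range spans 446 days (inclusive of both endpoints).
446 = 7 × 63 + 5, so there are 63 full weeks plus 5 extra days.
Each full week contributes 2 weekend days (Sat, Sun): 63 × 2 = 126.
The 5 extra days are Wednesday, Thursday, Friday, Saturday, Sunday — 2 of them qualify.
Total: 126 + 2 = 128.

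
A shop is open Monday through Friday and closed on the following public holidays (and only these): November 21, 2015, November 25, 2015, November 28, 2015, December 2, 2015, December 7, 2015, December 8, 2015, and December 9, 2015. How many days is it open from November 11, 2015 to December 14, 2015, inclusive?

19 business days

November 11, 2015 is a Wednesday.
From November 11, 2015 to December 14, 2015 is 34 days inclusive.
34 = 7 × 4 + 6, so there are 4 full weeks plus 6 extra days.
Each full week contributes 5 weekdays (Mon–Fri): 4 × 5 = 20.
The 6 extra days are Wednesday, Thursday, Friday, Saturday, Sunday, Monday — 4 of them qualify.
Total: 20 + 4 = 24.
Holidays: November 21, 2015 (Sat); November 25, 2015 (Wed); November 28, 2015 (Sat); December 2, 2015 (Wed); December 7, 2015 (Mon); December 8, 2015 (Tue); December 9, 2015 (Wed).
5 of the 7 holidays fall on weekdays; the rest are weekends and were already excluded.
Business days: 24 − 5 = 19.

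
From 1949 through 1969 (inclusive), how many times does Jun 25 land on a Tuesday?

3

Day of week of June 25 in each year:
1949: Sat, 1950: Sun, 1951: Mon, 1952: Wed, 1953: Thu, 1954: Fri, 1955: Sat, 1956: Mon, 1957: Tue ✓, 1958: Wed, 1959: Thu, 1960: Sat, 1961: Sun, 1962: Mon, 1963: Tue ✓, 1964: Thu, 1965: Fri, 1966: Sat, 1967: Sun, 1968: Tue ✓, 1969: Wed
Tuesdays: 1957, 1963, 1968.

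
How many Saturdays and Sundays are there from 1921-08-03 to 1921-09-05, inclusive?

10

1921-08-03 is a Wednesday.
That's 34 days from start to end, counting both.
34 = 7 × 4 + 6, so there are 4 full weeks plus 6 extra days.
Each full week contributes 2 weekend days (Sat, Sun): 4 × 2 = 8.
The 6 extra days are Wed, Thu, Fri, Sat, Sun, Mon — 2 of them qualify.
Total: 8 + 2 = 10.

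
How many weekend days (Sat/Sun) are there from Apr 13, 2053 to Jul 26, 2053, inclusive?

Apr 13, 2053 is a Sunday.
From Apr 13, 2053 to Jul 26, 2053 is 105 days inclusive.
105 = 7 × 15, so the span is exactly 15 full weeks.
Each full week contributes 2 weekend days (Sat, Sun): 15 × 2 = 30.
Total: 30.

30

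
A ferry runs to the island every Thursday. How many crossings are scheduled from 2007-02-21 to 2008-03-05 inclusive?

2007-02-21 is a Wednesday.
That's 379 days from start to end, counting both.
379 = 7 × 54 + 1, so there are 54 full weeks plus 1 extra day.
Each full week contributes one Thursday: 54 so far.
The 1 extra day is Wednesday — none qualify.
Total: 54 + 0 = 54.

54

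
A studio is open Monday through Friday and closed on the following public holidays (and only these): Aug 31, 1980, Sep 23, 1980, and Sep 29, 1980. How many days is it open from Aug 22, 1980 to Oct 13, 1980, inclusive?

35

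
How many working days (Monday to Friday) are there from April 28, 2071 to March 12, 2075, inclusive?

April 28, 2071 is a Tuesday.
The range spans 1415 days (inclusive of both endpoints).
1415 = 7 × 202 + 1, so there are 202 full weeks plus 1 extra day.
Each full week contributes 5 weekdays (Mon–Fri): 202 × 5 = 1010.
The 1 extra day is Tuesday — 1 of them qualifies.
Total: 1010 + 1 = 1011.

1011 weekdays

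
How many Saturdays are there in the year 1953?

January 1, 1953 is a Thursday.
The range spans 365 days (inclusive of both endpoints).
365 = 7 × 52 + 1, so there are 52 full weeks plus 1 extra day.
Each full week contributes one Saturday: 52 so far.
The 1 extra day is Thu — none qualify.
Total: 52 + 0 = 52.

52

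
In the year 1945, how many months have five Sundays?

4

A month has five Sundays exactly when Sunday falls within its first (length − 28) days.
Jan: 31 days, starts Mon → 5 of Mon, Tue, Wed
Feb: 28 days, starts Thu → 5 of (none)
Mar: 31 days, starts Thu → 5 of Thu, Fri, Sat
Apr: 30 days, starts Sun → 5 of Sun, Mon ✓
May: 31 days, starts Tue → 5 of Tue, Wed, Thu
Jun: 30 days, starts Fri → 5 of Fri, Sat
Jul: 31 days, starts Sun → 5 of Sun, Mon, Tue ✓
Aug: 31 days, starts Wed → 5 of Wed, Thu, Fri
Sep: 30 days, starts Sat → 5 of Sat, Sun ✓
Oct: 31 days, starts Mon → 5 of Mon, Tue, Wed
Nov: 30 days, starts Thu → 5 of Thu, Fri
Dec: 31 days, starts Sat → 5 of Sat, Sun, Mon ✓
Months with five Sundays: Apr, Jul, Sep, Dec.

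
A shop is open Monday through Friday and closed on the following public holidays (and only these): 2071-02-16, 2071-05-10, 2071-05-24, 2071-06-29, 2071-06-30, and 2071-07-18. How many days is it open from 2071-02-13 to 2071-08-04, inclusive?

2071-02-13 is a Friday.
That's 173 days from start to end, counting both.
173 = 7 × 24 + 5, so there are 24 full weeks plus 5 extra days.
Each full week contributes 5 weekdays (Mon–Fri): 24 × 5 = 120.
The 5 extra days are Friday, Saturday, Sunday, Monday, Tuesday — 3 of them qualify.
Total: 120 + 3 = 123.
Holidays: 2071-02-16 (Mon); 2071-05-10 (Sun); 2071-05-24 (Sun); 2071-06-29 (Mon); 2071-06-30 (Tue); 2071-07-18 (Sat).
3 of the 6 holidays fall on weekdays; the rest are weekends and were already excluded.
Business days: 123 − 3 = 120.

120 working days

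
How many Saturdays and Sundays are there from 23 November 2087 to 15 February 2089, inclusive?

129

23 November 2087 is a Sunday.
From 23 November 2087 to 15 February 2089 is 451 days inclusive.
451 = 7 × 64 + 3, so there are 64 full weeks plus 3 extra days.
Each full week contributes 2 weekend days (Sat, Sun): 64 × 2 = 128.
The 3 extra days are Sun, Mon, Tue — 1 of them qualifies.
Total: 128 + 1 = 129.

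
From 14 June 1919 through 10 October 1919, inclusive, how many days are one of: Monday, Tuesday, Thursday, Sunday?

68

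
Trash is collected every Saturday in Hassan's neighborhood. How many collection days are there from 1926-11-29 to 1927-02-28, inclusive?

13 Saturdays

1926-11-29 is a Monday.
That's 92 days from start to end, counting both.
92 = 7 × 13 + 1, so there are 13 full weeks plus 1 extra day.
Each full week contributes one Saturday: 13 so far.
The 1 extra day is Mon — none qualify.
Total: 13 + 0 = 13.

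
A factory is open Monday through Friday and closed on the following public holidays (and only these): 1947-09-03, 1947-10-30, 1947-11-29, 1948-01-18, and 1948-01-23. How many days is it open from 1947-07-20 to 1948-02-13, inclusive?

147

1947-07-20 is a Sunday.
From 1947-07-20 to 1948-02-13 is 209 days inclusive.
209 = 7 × 29 + 6, so there are 29 full weeks plus 6 extra days.
Each full week contributes 5 weekdays (Mon–Fri): 29 × 5 = 145.
The 6 extra days are Sun, Mon, Tue, Wed, Thu, Fri — 5 of them qualify.
Total: 145 + 5 = 150.
Holidays: 1947-09-03 (Wed); 1947-10-30 (Thu); 1947-11-29 (Sat); 1948-01-18 (Sun); 1948-01-23 (Fri).
3 of the 5 holidays fall on weekdays; the rest are weekends and were already excluded.
Business days: 150 − 3 = 147.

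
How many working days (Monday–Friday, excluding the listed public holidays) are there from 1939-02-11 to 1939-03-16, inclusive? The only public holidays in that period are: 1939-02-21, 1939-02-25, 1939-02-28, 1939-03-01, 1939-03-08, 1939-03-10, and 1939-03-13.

18

1939-02-11 is a Saturday.
That's 34 days from start to end, counting both.
34 = 7 × 4 + 6, so there are 4 full weeks plus 6 extra days.
Each full week contributes 5 weekdays (Mon–Fri): 4 × 5 = 20.
The 6 extra days are Saturday, Sunday, Monday, Tuesday, Wednesday, Thursday — 4 of them qualify.
Total: 20 + 4 = 24.
Holidays: 1939-02-21 (Tue); 1939-02-25 (Sat); 1939-02-28 (Tue); 1939-03-01 (Wed); 1939-03-08 (Wed); 1939-03-10 (Fri); 1939-03-13 (Mon).
6 of the 7 holidays fall on weekdays; the rest are weekends and were already excluded.
Business days: 24 − 6 = 18.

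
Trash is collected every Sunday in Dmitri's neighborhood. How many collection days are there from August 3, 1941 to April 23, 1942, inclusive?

August 3, 1941 is a Sunday.
That's 264 days from start to end, counting both.
264 = 7 × 37 + 5, so there are 37 full weeks plus 5 extra days.
Each full week contributes one Sunday: 37 so far.
The 5 extra days are Sun, Mon, Tue, Wed, Thu — 1 of them qualifies.
Total: 37 + 1 = 38.

38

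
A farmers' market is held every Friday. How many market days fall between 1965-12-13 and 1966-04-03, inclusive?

1965-12-13 is a Monday.
From 1965-12-13 to 1966-04-03 is 112 days inclusive.
112 = 7 × 16, so the span is exactly 16 full weeks.
Each full week contributes one Friday: 16 so far.
Total: 16.

16 Fridays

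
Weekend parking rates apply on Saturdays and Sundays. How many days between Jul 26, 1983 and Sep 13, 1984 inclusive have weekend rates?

118

Jul 26, 1983 is a Tuesday.
From Jul 26, 1983 to Sep 13, 1984 is 416 days inclusive.
416 = 7 × 59 + 3, so there are 59 full weeks plus 3 extra days.
Each full week contributes 2 weekend days (Sat, Sun): 59 × 2 = 118.
The 3 extra days are Tue, Wed, Thu — none qualify.
Total: 118 + 0 = 118.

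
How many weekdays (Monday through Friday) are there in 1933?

260

1933-01-01 is a Sunday.
The range spans 365 days (inclusive of both endpoints).
365 = 7 × 52 + 1, so there are 52 full weeks plus 1 extra day.
Each full week contributes 5 weekdays (Mon–Fri): 52 × 5 = 260.
The 1 extra day is Sun — none qualify.
Total: 260 + 0 = 260.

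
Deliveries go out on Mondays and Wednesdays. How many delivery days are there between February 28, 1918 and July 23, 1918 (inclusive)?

41

February 28, 1918 is a Thursday.
The range spans 146 days (inclusive of both endpoints).
146 = 7 × 20 + 6, so there are 20 full weeks plus 6 extra days.
Each full week contributes 2 days from the set (Mon, Wed): 20 × 2 = 40.
The 6 extra days are Thursday, Friday, Saturday, Sunday, Monday, Tuesday — 1 of them qualifies.
Total: 40 + 1 = 41.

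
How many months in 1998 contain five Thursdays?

5

A month has five Thursdays exactly when Thursday falls within its first (length − 28) days.
Jan: 31 days, starts Thu → 5 of Thu, Fri, Sat ✓
Feb: 28 days, starts Sun → 5 of (none)
Mar: 31 days, starts Sun → 5 of Sun, Mon, Tue
Apr: 30 days, starts Wed → 5 of Wed, Thu ✓
May: 31 days, starts Fri → 5 of Fri, Sat, Sun
Jun: 30 days, starts Mon → 5 of Mon, Tue
Jul: 31 days, starts Wed → 5 of Wed, Thu, Fri ✓
Aug: 31 days, starts Sat → 5 of Sat, Sun, Mon
Sep: 30 days, starts Tue → 5 of Tue, Wed
Oct: 31 days, starts Thu → 5 of Thu, Fri, Sat ✓
Nov: 30 days, starts Sun → 5 of Sun, Mon
Dec: 31 days, starts Tue → 5 of Tue, Wed, Thu ✓
Months with five Thursdays: Jan, Apr, Jul, Oct, Dec.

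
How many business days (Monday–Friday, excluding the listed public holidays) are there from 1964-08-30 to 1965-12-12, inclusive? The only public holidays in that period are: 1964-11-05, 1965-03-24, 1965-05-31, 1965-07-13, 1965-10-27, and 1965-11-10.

329

1964-08-30 is a Sunday.
From 1964-08-30 to 1965-12-12 is 470 days inclusive.
470 = 7 × 67 + 1, so there are 67 full weeks plus 1 extra day.
Each full week contributes 5 weekdays (Mon–Fri): 67 × 5 = 335.
The 1 extra day is Sun — none qualify.
Total: 335 + 0 = 335.
Holidays: 1964-11-05 (Thu); 1965-03-24 (Wed); 1965-05-31 (Mon); 1965-07-13 (Tue); 1965-10-27 (Wed); 1965-11-10 (Wed).
All 6 holidays fall on weekdays, so subtract 6.
Business days: 335 − 6 = 329.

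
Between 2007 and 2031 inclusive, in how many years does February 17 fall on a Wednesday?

4

Day of week of February 17 in each year:
2007: Sat, 2008: Sun, 2009: Tue, 2010: Wed ✓, 2011: Thu, 2012: Fri, 2013: Sun, 2014: Mon, 2015: Tue, 2016: Wed ✓, 2017: Fri, 2018: Sat, 2019: Sun, 2020: Mon, 2021: Wed ✓, 2022: Thu, 2023: Fri, 2024: Sat, 2025: Mon, 2026: Tue, 2027: Wed ✓, 2028: Thu, 2029: Sat, 2030: Sun, 2031: Mon
Wednesdays: 2010, 2016, 2021, 2027.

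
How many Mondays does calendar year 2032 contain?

52

1 January 2032 is a Thursday.
That's 366 days from start to end, counting both.
366 = 7 × 52 + 2, so there are 52 full weeks plus 2 extra days.
Each full week contributes one Monday: 52 so far.
The 2 extra days are Thu, Fri — none qualify.
Total: 52 + 0 = 52.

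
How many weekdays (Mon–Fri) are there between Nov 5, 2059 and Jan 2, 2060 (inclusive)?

Nov 5, 2059 is a Wednesday.
The range spans 59 days (inclusive of both endpoints).
59 = 7 × 8 + 3, so there are 8 full weeks plus 3 extra days.
Each full week contributes 5 weekdays (Mon–Fri): 8 × 5 = 40.
The 3 extra days are Wednesday, Thursday, Friday — 3 of them qualify.
Total: 40 + 3 = 43.

43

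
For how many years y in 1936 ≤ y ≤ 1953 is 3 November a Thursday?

Day of week of November 3 in each year:
1936: Tue, 1937: Wed, 1938: Thu ✓, 1939: Fri, 1940: Sun, 1941: Mon, 1942: Tue, 1943: Wed, 1944: Fri, 1945: Sat, 1946: Sun, 1947: Mon, 1948: Wed, 1949: Thu ✓, 1950: Fri, 1951: Sat, 1952: Mon, 1953: Tue
Thursdays: 1938, 1949.

2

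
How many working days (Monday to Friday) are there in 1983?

260

1 January 1983 is a Saturday.
From 1 January 1983 to 31 December 1983 is 365 days inclusive.
365 = 7 × 52 + 1, so there are 52 full weeks plus 1 extra day.
Each full week contributes 5 weekdays (Mon–Fri): 52 × 5 = 260.
The 1 extra day is Sat — none qualify.
Total: 260 + 0 = 260.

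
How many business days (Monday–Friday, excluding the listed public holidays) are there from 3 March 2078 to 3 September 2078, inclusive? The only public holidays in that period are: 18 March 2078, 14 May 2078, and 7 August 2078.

3 March 2078 is a Thursday.
From 3 March 2078 to 3 September 2078 is 185 days inclusive.
185 = 7 × 26 + 3, so there are 26 full weeks plus 3 extra days.
Each full week contributes 5 weekdays (Mon–Fri): 26 × 5 = 130.
The 3 extra days are Thursday, Friday, Saturday — 2 of them qualify.
Total: 130 + 2 = 132.
Holidays: 18 March 2078 (Fri); 14 May 2078 (Sat); 7 August 2078 (Sun).
1 of the 3 holidays fall on weekdays; the rest are weekends and were already excluded.
Business days: 132 − 1 = 131.

131 business days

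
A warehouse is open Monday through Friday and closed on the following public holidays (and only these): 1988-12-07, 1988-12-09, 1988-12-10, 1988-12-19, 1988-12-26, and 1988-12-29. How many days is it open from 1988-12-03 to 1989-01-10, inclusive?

22 working days

1988-12-03 is a Saturday.
From 1988-12-03 to 1989-01-10 is 39 days inclusive.
39 = 7 × 5 + 4, so there are 5 full weeks plus 4 extra days.
Each full week contributes 5 weekdays (Mon–Fri): 5 × 5 = 25.
The 4 extra days are Saturday, Sunday, Monday, Tuesday — 2 of them qualify.
Total: 25 + 2 = 27.
Holidays: 1988-12-07 (Wed); 1988-12-09 (Fri); 1988-12-10 (Sat); 1988-12-19 (Mon); 1988-12-26 (Mon); 1988-12-29 (Thu).
5 of the 6 holidays fall on weekdays; the rest are weekends and were already excluded.
Business days: 27 − 5 = 22.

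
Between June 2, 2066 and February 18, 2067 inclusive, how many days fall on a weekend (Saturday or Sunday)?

74

June 2, 2066 is a Wednesday.
From June 2, 2066 to February 18, 2067 is 262 days inclusive.
262 = 7 × 37 + 3, so there are 37 full weeks plus 3 extra days.
Each full week contributes 2 weekend days (Sat, Sun): 37 × 2 = 74.
The 3 extra days are Wed, Thu, Fri — none qualify.
Total: 74 + 0 = 74.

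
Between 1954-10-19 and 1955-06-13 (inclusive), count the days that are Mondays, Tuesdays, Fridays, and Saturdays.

1954-10-19 is a Tuesday.
From 1954-10-19 to 1955-06-13 is 238 days inclusive.
238 = 7 × 34, so the span is exactly 34 full weeks.
Each full week contributes 4 days from the set (Mon, Tue, Fri, Sat): 34 × 4 = 136.
Total: 136.

136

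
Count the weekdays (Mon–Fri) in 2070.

January 1, 2070 is a Wednesday.
The range spans 365 days (inclusive of both endpoints).
365 = 7 × 52 + 1, so there are 52 full weeks plus 1 extra day.
Each full week contributes 5 weekdays (Mon–Fri): 52 × 5 = 260.
The 1 extra day is Wed — 1 of them qualifies.
Total: 260 + 1 = 261.

261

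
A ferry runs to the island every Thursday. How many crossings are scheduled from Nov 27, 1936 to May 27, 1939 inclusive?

130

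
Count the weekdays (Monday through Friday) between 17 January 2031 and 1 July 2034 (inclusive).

17 January 2031 is a Friday.
From 17 January 2031 to 1 July 2034 is 1262 days inclusive.
1262 = 7 × 180 + 2, so there are 180 full weeks plus 2 extra days.
Each full week contributes 5 weekdays (Mon–Fri): 180 × 5 = 900.
The 2 extra days are Friday, Saturday — 1 of them qualifies.
Total: 900 + 1 = 901.

901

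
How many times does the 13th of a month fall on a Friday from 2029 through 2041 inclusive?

23

Friday-the-13ths by year:
2029: Apr, Jul
2030: Sep, Dec
2031: Jun
2032: Feb, Aug
2033: May
2034: Jan, Oct
2035: Apr, Jul
2036: Jun
2037: Feb, Mar, Nov
2038: Aug
2039: May
2040: Jan, Apr, Jul
2041: Sep, Dec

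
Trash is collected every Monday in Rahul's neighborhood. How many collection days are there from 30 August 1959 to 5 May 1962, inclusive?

30 August 1959 is a Sunday.
The range spans 980 days (inclusive of both endpoints).
980 = 7 × 140, so the span is exactly 140 full weeks.
Each full week contributes one Monday: 140 so far.

140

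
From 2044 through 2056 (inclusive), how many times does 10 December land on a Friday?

2

Day of week of December 10 in each year:
2044: Sat, 2045: Sun, 2046: Mon, 2047: Tue, 2048: Thu, 2049: Fri ✓, 2050: Sat, 2051: Sun, 2052: Tue, 2053: Wed, 2054: Thu, 2055: Fri ✓, 2056: Sun
Fridays: 2049, 2055.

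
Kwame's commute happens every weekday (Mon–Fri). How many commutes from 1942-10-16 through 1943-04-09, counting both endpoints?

126

1942-10-16 is a Friday.
That's 176 days from start to end, counting both.
176 = 7 × 25 + 1, so there are 25 full weeks plus 1 extra day.
Each full week contributes 5 weekdays (Mon–Fri): 25 × 5 = 125.
The 1 extra day is Friday — 1 of them qualifies.
Total: 125 + 1 = 126.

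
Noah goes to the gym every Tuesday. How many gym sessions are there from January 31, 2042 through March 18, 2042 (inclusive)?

January 31, 2042 is a Friday.
The range spans 47 days (inclusive of both endpoints).
47 = 7 × 6 + 5, so there are 6 full weeks plus 5 extra days.
Each full week contributes one Tuesday: 6 so far.
The 5 extra days are Friday, Saturday, Sunday, Monday, Tuesday — 1 of them qualifies.
Total: 6 + 1 = 7.

7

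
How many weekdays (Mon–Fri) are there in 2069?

2069-01-01 is a Tuesday.
The range spans 365 days (inclusive of both endpoints).
365 = 7 × 52 + 1, so there are 52 full weeks plus 1 extra day.
Each full week contributes 5 weekdays (Mon–Fri): 52 × 5 = 260.
The 1 extra day is Tuesday — 1 of them qualifies.
Total: 260 + 1 = 261.

261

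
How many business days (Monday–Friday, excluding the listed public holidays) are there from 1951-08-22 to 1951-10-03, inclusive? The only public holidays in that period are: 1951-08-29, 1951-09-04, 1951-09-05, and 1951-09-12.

1951-08-22 is a Wednesday.
From 1951-08-22 to 1951-10-03 is 43 days inclusive.
43 = 7 × 6 + 1, so there are 6 full weeks plus 1 extra day.
Each full week contributes 5 weekdays (Mon–Fri): 6 × 5 = 30.
The 1 extra day is Wed — 1 of them qualifies.
Total: 30 + 1 = 31.
Holidays: 1951-08-29 (Wed); 1951-09-04 (Tue); 1951-09-05 (Wed); 1951-09-12 (Wed).
All 4 holidays fall on weekdays, so subtract 4.
Business days: 31 − 4 = 27.

27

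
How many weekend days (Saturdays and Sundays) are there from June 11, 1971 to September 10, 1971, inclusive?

June 11, 1971 is a Friday.
That's 92 days from start to end, counting both.
92 = 7 × 13 + 1, so there are 13 full weeks plus 1 extra day.
Each full week contributes 2 weekend days (Sat, Sun): 13 × 2 = 26.
The 1 extra day is Fri — none qualify.
Total: 26 + 0 = 26.

26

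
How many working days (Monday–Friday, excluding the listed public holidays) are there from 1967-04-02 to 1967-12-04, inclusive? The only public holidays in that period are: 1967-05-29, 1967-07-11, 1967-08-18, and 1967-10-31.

172

1967-04-02 is a Sunday.
From 1967-04-02 to 1967-12-04 is 247 days inclusive.
247 = 7 × 35 + 2, so there are 35 full weeks plus 2 extra days.
Each full week contributes 5 weekdays (Mon–Fri): 35 × 5 = 175.
The 2 extra days are Sun, Mon — 1 of them qualifies.
Total: 175 + 1 = 176.
Holidays: 1967-05-29 (Mon); 1967-07-11 (Tue); 1967-08-18 (Fri); 1967-10-31 (Tue).
All 4 holidays fall on weekdays, so subtract 4.
Business days: 176 − 4 = 172.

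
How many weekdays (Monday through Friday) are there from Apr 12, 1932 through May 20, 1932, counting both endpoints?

29

Apr 12, 1932 is a Tuesday.
That's 39 days from start to end, counting both.
39 = 7 × 5 + 4, so there are 5 full weeks plus 4 extra days.
Each full week contributes 5 weekdays (Mon–Fri): 5 × 5 = 25.
The 4 extra days are Tue, Wed, Thu, Fri — 4 of them qualify.
Total: 25 + 4 = 29.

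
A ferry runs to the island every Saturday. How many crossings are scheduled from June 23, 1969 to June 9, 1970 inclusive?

June 23, 1969 is a Monday.
That's 352 days from start to end, counting both.
352 = 7 × 50 + 2, so there are 50 full weeks plus 2 extra days.
Each full week contributes one Saturday: 50 so far.
The 2 extra days are Mon, Tue — none qualify.
Total: 50 + 0 = 50.

50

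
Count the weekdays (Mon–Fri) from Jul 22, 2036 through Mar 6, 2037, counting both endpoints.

Jul 22, 2036 is a Tuesday.
From Jul 22, 2036 to Mar 6, 2037 is 228 days inclusive.
228 = 7 × 32 + 4, so there are 32 full weeks plus 4 extra days.
Each full week contributes 5 weekdays (Mon–Fri): 32 × 5 = 160.
The 4 extra days are Tuesday, Wednesday, Thursday, Friday — 4 of them qualify.
Total: 160 + 4 = 164.

164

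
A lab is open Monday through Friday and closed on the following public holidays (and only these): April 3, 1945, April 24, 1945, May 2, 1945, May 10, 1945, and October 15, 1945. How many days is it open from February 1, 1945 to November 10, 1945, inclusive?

197

February 1, 1945 is a Thursday.
The range spans 283 days (inclusive of both endpoints).
283 = 7 × 40 + 3, so there are 40 full weeks plus 3 extra days.
Each full week contributes 5 weekdays (Mon–Fri): 40 × 5 = 200.
The 3 extra days are Thu, Fri, Sat — 2 of them qualify.
Total: 200 + 2 = 202.
Holidays: April 3, 1945 (Tue); April 24, 1945 (Tue); May 2, 1945 (Wed); May 10, 1945 (Thu); October 15, 1945 (Mon).
All 5 holidays fall on weekdays, so subtract 5.
Business days: 202 − 5 = 197.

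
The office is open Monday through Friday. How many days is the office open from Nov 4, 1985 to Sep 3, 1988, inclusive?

740

Nov 4, 1985 is a Monday.
That's 1035 days from start to end, counting both.
1035 = 7 × 147 + 6, so there are 147 full weeks plus 6 extra days.
Each full week contributes 5 weekdays (Mon–Fri): 147 × 5 = 735.
The 6 extra days are Mon, Tue, Wed, Thu, Fri, Sat — 5 of them qualify.
Total: 735 + 5 = 740.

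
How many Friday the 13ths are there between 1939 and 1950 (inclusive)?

20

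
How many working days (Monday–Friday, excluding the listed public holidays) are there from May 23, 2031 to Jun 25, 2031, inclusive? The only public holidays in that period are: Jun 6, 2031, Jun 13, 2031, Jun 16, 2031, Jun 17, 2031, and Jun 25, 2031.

19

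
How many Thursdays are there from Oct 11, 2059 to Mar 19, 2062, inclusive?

127

Oct 11, 2059 is a Saturday.
From Oct 11, 2059 to Mar 19, 2062 is 891 days inclusive.
891 = 7 × 127 + 2, so there are 127 full weeks plus 2 extra days.
Each full week contributes one Thursday: 127 so far.
The 2 extra days are Saturday, Sunday — none qualify.
Total: 127 + 0 = 127.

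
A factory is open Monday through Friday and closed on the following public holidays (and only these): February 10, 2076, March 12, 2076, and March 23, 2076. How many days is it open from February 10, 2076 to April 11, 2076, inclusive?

February 10, 2076 is a Monday.
The range spans 62 days (inclusive of both endpoints).
62 = 7 × 8 + 6, so there are 8 full weeks plus 6 extra days.
Each full week contributes 5 weekdays (Mon–Fri): 8 × 5 = 40.
The 6 extra days are Monday, Tuesday, Wednesday, Thursday, Friday, Saturday — 5 of them qualify.
Total: 40 + 5 = 45.
Holidays: February 10, 2076 (Mon); March 12, 2076 (Thu); March 23, 2076 (Mon).
All 3 holidays fall on weekdays, so subtract 3.
Business days: 45 − 3 = 42.

42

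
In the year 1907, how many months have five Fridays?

4

A month has five Fridays exactly when Friday falls within its first (length − 28) days.
Jan: 31 days, starts Tue → 5 of Tue, Wed, Thu
Feb: 28 days, starts Fri → 5 of (none)
Mar: 31 days, starts Fri → 5 of Fri, Sat, Sun ✓
Apr: 30 days, starts Mon → 5 of Mon, Tue
May: 31 days, starts Wed → 5 of Wed, Thu, Fri ✓
Jun: 30 days, starts Sat → 5 of Sat, Sun
Jul: 31 days, starts Mon → 5 of Mon, Tue, Wed
Aug: 31 days, starts Thu → 5 of Thu, Fri, Sat ✓
Sep: 30 days, starts Sun → 5 of Sun, Mon
Oct: 31 days, starts Tue → 5 of Tue, Wed, Thu
Nov: 30 days, starts Fri → 5 of Fri, Sat ✓
Dec: 31 days, starts Sun → 5 of Sun, Mon, Tue
Months with five Fridays: Mar, May, Aug, Nov.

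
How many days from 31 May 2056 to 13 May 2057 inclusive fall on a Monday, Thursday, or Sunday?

31 May 2056 is a Wednesday.
The range spans 348 days (inclusive of both endpoints).
348 = 7 × 49 + 5, so there are 49 full weeks plus 5 extra days.
Each full week contributes 3 days from the set (Mon, Thu, Sun): 49 × 3 = 147.
The 5 extra days are Wednesday, Thursday, Friday, Saturday, Sunday — 2 of them qualify.
Total: 147 + 2 = 149.

149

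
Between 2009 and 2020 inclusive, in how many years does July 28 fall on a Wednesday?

1

Day of week of July 28 in each year:
2009: Tue, 2010: Wed ✓, 2011: Thu, 2012: Sat, 2013: Sun, 2014: Mon, 2015: Tue, 2016: Thu, 2017: Fri, 2018: Sat, 2019: Sun, 2020: Tue
Wednesdays: 2010.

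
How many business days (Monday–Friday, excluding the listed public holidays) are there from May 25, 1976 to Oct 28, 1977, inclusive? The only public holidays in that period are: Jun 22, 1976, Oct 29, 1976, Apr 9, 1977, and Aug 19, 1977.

May 25, 1976 is a Tuesday.
That's 522 days from start to end, counting both.
522 = 7 × 74 + 4, so there are 74 full weeks plus 4 extra days.
Each full week contributes 5 weekdays (Mon–Fri): 74 × 5 = 370.
The 4 extra days are Tuesday, Wednesday, Thursday, Friday — 4 of them qualify.
Total: 370 + 4 = 374.
Holidays: Jun 22, 1976 (Tue); Oct 29, 1976 (Fri); Apr 9, 1977 (Sat); Aug 19, 1977 (Fri).
3 of the 4 holidays fall on weekdays; the rest are weekends and were already excluded.
Business days: 374 − 3 = 371.

371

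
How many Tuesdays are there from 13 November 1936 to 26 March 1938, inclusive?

13 November 1936 is a Friday.
The range spans 499 days (inclusive of both endpoints).
499 = 7 × 71 + 2, so there are 71 full weeks plus 2 extra days.
Each full week contributes one Tuesday: 71 so far.
The 2 extra days are Fri, Sat — none qualify.
Total: 71 + 0 = 71.

71 Tuesdays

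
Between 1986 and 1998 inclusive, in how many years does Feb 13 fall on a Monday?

2

Day of week of February 13 in each year:
1986: Thu, 1987: Fri, 1988: Sat, 1989: Mon ✓, 1990: Tue, 1991: Wed, 1992: Thu, 1993: Sat, 1994: Sun, 1995: Mon ✓, 1996: Tue, 1997: Thu, 1998: Fri
Mondays: 1989, 1995.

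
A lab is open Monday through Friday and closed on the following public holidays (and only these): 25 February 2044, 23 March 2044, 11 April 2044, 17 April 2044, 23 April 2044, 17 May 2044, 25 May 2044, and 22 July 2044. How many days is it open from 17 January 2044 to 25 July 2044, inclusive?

130 business days

17 January 2044 is a Sunday.
That's 191 days from start to end, counting both.
191 = 7 × 27 + 2, so there are 27 full weeks plus 2 extra days.
Each full week contributes 5 weekdays (Mon–Fri): 27 × 5 = 135.
The 2 extra days are Sunday, Monday — 1 of them qualifies.
Total: 135 + 1 = 136.
Holidays: 25 February 2044 (Thu); 23 March 2044 (Wed); 11 April 2044 (Mon); 17 April 2044 (Sun); 23 April 2044 (Sat); 17 May 2044 (Tue); 25 May 2044 (Wed); 22 July 2044 (Fri).
6 of the 8 holidays fall on weekdays; the rest are weekends and were already excluded.
Business days: 136 − 6 = 130.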